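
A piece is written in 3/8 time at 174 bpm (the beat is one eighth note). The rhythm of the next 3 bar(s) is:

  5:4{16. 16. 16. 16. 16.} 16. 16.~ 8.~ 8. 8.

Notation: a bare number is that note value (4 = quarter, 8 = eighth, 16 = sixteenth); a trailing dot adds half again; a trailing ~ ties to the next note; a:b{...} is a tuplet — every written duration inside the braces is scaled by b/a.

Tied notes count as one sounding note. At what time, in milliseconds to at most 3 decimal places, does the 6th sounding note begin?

1. 0.0ms @ 0 + 206.897ms (3/5)
2. 206.897ms @ 3/5 + 206.897ms (3/5)
3. 413.793ms @ 6/5 + 206.897ms (3/5)
4. 620.69ms @ 9/5 + 206.897ms (3/5)
5. 827.586ms @ 12/5 + 206.897ms (3/5)
6. 1034.483ms @ 3 + 258.621ms (3/4)
7. 1293.103ms @ 15/4 + 1293.103ms (15/4)
8. 2586.207ms @ 15/2 + 517.241ms (3/2)

note 6 onset = 3b = 1034.483ms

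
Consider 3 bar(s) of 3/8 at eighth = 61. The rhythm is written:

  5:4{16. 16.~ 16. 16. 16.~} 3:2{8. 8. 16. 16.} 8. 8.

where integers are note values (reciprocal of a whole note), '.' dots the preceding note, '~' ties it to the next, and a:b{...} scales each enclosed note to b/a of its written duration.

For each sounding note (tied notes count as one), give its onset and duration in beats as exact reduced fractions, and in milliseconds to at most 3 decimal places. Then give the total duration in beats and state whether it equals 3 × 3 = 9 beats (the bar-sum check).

1) 0.0ms=0b +590.164ms=3/5b
2) 590.164ms=3/5b +1180.328ms=6/5b
3) 1770.492ms=9/5b +590.164ms=3/5b
4) 2360.656ms=12/5b +1573.77ms=8/5b
5) 3934.426ms=4b +983.607ms=1b
6) 4918.033ms=5b +491.803ms=1/2b
7) 5409.836ms=11/2b +491.803ms=1/2b
8) 5901.639ms=6b +1475.41ms=3/2b
9) 7377.049ms=15/2b +1475.41ms=3/2b
Σ=9b of 9 (61bpm 3/8) — PASS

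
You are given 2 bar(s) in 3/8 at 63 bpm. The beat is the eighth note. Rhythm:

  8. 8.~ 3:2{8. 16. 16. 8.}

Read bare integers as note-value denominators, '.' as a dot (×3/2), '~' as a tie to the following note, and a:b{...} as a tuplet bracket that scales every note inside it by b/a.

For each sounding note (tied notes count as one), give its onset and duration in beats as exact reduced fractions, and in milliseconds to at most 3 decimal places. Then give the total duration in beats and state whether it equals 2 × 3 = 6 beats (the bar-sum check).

1) 0.0ms=0b +1428.571ms=3/2b
2) 1428.571ms=3/2b +2380.952ms=5/2b
3) 3809.524ms=4b +476.19ms=1/2b
4) 4285.714ms=9/2b +476.19ms=1/2b
5) 4761.905ms=5b +952.381ms=1b
Σ=6b of 6 (63bpm 3/8) — PASS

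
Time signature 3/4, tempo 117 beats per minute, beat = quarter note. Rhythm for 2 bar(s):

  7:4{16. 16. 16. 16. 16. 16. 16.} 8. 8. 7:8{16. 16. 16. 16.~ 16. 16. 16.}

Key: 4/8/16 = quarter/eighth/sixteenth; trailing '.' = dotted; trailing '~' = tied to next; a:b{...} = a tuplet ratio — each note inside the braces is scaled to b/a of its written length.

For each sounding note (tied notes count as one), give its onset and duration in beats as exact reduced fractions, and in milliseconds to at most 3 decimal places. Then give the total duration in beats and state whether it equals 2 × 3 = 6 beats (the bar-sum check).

1) 0.0ms=0b +109.89ms=3/14b
2) 109.89ms=3/14b +109.89ms=3/14b
3) 219.78ms=3/7b +109.89ms=3/14b
4) 329.67ms=9/14b +109.89ms=3/14b
5) 439.56ms=6/7b +109.89ms=3/14b
6) 549.451ms=15/14b +109.89ms=3/14b
7) 659.341ms=9/7b +109.89ms=3/14b
8) 769.231ms=3/2b +384.615ms=3/4b
9) 1153.846ms=9/4b +384.615ms=3/4b
10) 1538.462ms=3b +219.78ms=3/7b
11) 1758.242ms=24/7b +219.78ms=3/7b
12) 1978.022ms=27/7b +219.78ms=3/7b
13) 2197.802ms=30/7b +439.56ms=6/7b
14) 2637.363ms=36/7b +219.78ms=3/7b
15) 2857.143ms=39/7b +219.78ms=3/7b
Σ=6b of 6 (117bpm 3/4) — PASS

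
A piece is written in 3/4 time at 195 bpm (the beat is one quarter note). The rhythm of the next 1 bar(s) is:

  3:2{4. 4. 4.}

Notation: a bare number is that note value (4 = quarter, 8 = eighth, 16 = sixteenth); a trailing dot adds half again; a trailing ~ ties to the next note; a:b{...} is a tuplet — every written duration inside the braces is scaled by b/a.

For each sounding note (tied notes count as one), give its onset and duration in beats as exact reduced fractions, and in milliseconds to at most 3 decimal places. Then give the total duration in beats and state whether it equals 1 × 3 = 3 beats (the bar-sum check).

1) 0.0ms=0b +307.692ms=1b
2) 307.692ms=1b +307.692ms=1b
3) 615.385ms=2b +307.692ms=1b
Σ=3b of 3 (195bpm 3/4) — PASS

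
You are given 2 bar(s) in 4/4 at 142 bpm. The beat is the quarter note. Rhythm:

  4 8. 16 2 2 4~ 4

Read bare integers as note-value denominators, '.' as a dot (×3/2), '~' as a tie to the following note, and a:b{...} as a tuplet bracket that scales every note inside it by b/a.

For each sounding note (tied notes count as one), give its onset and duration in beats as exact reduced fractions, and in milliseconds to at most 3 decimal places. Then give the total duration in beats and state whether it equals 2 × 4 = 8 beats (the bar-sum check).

1) 0.0ms=0b +422.535ms=1b
2) 422.535ms=1b +316.901ms=3/4b
3) 739.437ms=7/4b +105.634ms=1/4b
4) 845.07ms=2b +845.07ms=2b
5) 1690.141ms=4b +845.07ms=2b
6) 2535.211ms=6b +845.07ms=2b
Σ=8b of 8 (142bpm 4/4) — PASS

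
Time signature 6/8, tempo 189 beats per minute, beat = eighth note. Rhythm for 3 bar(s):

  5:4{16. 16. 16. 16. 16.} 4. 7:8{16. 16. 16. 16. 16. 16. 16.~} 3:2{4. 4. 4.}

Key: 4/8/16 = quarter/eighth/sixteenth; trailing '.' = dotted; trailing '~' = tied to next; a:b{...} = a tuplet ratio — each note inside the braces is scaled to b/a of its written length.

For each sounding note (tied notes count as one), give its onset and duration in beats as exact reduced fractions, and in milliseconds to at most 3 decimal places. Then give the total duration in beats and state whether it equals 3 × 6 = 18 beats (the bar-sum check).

1) 0.0ms=0b +190.476ms=3/5b
2) 190.476ms=3/5b +190.476ms=3/5b
3) 380.952ms=6/5b +190.476ms=3/5b
4) 571.429ms=9/5b +190.476ms=3/5b
5) 761.905ms=12/5b +190.476ms=3/5b
6) 952.381ms=3b +952.381ms=3b
7) 1904.762ms=6b +272.109ms=6/7b
8) 2176.871ms=48/7b +272.109ms=6/7b
9) 2448.98ms=54/7b +272.109ms=6/7b
10) 2721.088ms=60/7b +272.109ms=6/7b
11) 2993.197ms=66/7b +272.109ms=6/7b
12) 3265.306ms=72/7b +272.109ms=6/7b
13) 3537.415ms=78/7b +907.029ms=20/7b
14) 4444.444ms=14b +634.921ms=2b
15) 5079.365ms=16b +634.921ms=2b
Σ=18b of 18 (189bpm 6/8) — PASS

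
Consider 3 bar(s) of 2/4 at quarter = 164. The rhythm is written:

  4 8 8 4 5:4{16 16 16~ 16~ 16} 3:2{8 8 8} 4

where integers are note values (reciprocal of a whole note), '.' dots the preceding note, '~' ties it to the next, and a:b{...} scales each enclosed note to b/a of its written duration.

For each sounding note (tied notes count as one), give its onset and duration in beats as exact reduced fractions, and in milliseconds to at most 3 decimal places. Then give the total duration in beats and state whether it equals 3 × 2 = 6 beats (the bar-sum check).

1) 0.0ms=0b +365.854ms=1b
2) 365.854ms=1b +182.927ms=1/2b
3) 548.78ms=3/2b +182.927ms=1/2b
4) 731.707ms=2b +365.854ms=1b
5) 1097.561ms=3b +73.171ms=1/5b
6) 1170.732ms=16/5b +73.171ms=1/5b
7) 1243.902ms=17/5b +219.512ms=3/5b
8) 1463.415ms=4b +121.951ms=1/3b
9) 1585.366ms=13/3b +121.951ms=1/3b
10) 1707.317ms=14/3b +121.951ms=1/3b
11) 1829.268ms=5b +365.854ms=1b
Σ=6b of 6 (164bpm 2/4) — PASS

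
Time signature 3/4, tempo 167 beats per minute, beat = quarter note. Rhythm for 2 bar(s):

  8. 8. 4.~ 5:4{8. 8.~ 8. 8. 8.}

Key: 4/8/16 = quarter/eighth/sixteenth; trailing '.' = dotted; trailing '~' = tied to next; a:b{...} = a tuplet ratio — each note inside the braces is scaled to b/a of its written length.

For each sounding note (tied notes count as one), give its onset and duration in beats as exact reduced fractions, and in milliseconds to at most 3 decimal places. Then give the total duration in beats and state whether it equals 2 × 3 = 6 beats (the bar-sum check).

1) 0.0ms=0b +269.461ms=3/4b
2) 269.461ms=3/4b +269.461ms=3/4b
3) 538.922ms=3/2b +754.491ms=21/10b
4) 1293.413ms=18/5b +431.138ms=6/5b
5) 1724.551ms=24/5b +215.569ms=3/5b
6) 1940.12ms=27/5b +215.569ms=3/5b
Σ=6b of 6 (167bpm 3/4) — PASS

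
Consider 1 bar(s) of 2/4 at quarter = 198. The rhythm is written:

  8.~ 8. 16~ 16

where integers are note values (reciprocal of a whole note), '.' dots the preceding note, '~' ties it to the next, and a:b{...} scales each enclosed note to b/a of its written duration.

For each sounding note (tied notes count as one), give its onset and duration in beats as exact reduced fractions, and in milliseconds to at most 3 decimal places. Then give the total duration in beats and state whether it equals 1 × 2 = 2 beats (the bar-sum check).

1) 0.0ms=0b +454.545ms=3/2b
2) 454.545ms=3/2b +151.515ms=1/2b
Σ=2b of 2 (198bpm 2/4) — PASS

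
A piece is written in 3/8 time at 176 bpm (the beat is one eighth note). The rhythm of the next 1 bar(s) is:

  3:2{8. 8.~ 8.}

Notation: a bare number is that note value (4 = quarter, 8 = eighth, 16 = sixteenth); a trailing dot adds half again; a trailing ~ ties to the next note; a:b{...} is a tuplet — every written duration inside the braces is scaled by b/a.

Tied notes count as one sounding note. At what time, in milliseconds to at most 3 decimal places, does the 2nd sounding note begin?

note 2 onset = 1b = 340.909ms

1. 0.0ms @ 0 + 340.909ms (1)
2. 340.909ms @ 1 + 681.818ms (2)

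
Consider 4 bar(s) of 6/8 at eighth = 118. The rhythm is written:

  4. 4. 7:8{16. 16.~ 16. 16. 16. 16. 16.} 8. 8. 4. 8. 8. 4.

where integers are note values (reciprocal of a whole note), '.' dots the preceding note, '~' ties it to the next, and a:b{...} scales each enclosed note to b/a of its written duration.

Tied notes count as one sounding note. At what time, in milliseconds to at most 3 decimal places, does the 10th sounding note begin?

note 10 onset = 27/2b = 6864.407ms

1. 0.0ms @ 0 + 1525.424ms (3)
2. 1525.424ms @ 3 + 1525.424ms (3)
3. 3050.847ms @ 6 + 435.835ms (6/7)
4. 3486.683ms @ 48/7 + 871.671ms (12/7)
5. 4358.354ms @ 60/7 + 435.835ms (6/7)
6. 4794.189ms @ 66/7 + 435.835ms (6/7)
7. 5230.024ms @ 72/7 + 435.835ms (6/7)
8. 5665.86ms @ 78/7 + 435.835ms (6/7)
9. 6101.695ms @ 12 + 762.712ms (3/2)
10. 6864.407ms @ 27/2 + 762.712ms (3/2)
11. 7627.119ms @ 15 + 1525.424ms (3)
12. 9152.542ms @ 18 + 762.712ms (3/2)
13. 9915.254ms @ 39/2 + 762.712ms (3/2)
14. 10677.966ms @ 21 + 1525.424ms (3)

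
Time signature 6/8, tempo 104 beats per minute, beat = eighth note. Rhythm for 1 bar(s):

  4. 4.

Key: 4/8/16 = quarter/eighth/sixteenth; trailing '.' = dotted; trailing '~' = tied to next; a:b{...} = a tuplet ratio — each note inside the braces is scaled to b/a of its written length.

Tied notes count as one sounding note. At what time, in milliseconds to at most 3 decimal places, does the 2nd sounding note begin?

note 2 onset = 3b = 1730.769ms

1. 0.0ms @ 0 + 1730.769ms (3)
2. 1730.769ms @ 3 + 1730.769ms (3)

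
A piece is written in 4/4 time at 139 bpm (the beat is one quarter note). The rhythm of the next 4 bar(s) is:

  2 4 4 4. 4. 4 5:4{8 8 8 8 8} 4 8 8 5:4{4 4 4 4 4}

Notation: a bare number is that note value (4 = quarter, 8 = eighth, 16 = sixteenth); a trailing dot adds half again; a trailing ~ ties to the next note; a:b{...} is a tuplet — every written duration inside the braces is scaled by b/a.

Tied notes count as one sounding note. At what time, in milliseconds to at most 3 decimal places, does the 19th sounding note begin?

1. 0.0ms @ 0 + 863.309ms (2)
2. 863.309ms @ 2 + 431.655ms (1)
3. 1294.964ms @ 3 + 431.655ms (1)
4. 1726.619ms @ 4 + 647.482ms (3/2)
5. 2374.101ms @ 11/2 + 647.482ms (3/2)
6. 3021.583ms @ 7 + 431.655ms (1)
7. 3453.237ms @ 8 + 172.662ms (2/5)
8. 3625.899ms @ 42/5 + 172.662ms (2/5)
9. 3798.561ms @ 44/5 + 172.662ms (2/5)
10. 3971.223ms @ 46/5 + 172.662ms (2/5)
11. 4143.885ms @ 48/5 + 172.662ms (2/5)
12. 4316.547ms @ 10 + 431.655ms (1)
13. 4748.201ms @ 11 + 215.827ms (1/2)
14. 4964.029ms @ 23/2 + 215.827ms (1/2)
15. 5179.856ms @ 12 + 345.324ms (4/5)
16. 5525.18ms @ 64/5 + 345.324ms (4/5)
17. 5870.504ms @ 68/5 + 345.324ms (4/5)
18. 6215.827ms @ 72/5 + 345.324ms (4/5)
19. 6561.151ms @ 76/5 + 345.324ms (4/5)

note 19 onset = 76/5b = 6561.151ms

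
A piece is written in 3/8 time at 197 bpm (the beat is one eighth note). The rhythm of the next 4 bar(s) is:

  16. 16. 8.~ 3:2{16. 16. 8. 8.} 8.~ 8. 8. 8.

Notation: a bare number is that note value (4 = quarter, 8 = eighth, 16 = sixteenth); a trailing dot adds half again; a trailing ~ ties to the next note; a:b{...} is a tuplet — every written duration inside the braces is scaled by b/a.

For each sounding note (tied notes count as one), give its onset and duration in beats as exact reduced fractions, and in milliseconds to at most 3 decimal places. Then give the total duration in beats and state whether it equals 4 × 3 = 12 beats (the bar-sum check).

1) 0.0ms=0b +228.426ms=3/4b
2) 228.426ms=3/4b +228.426ms=3/4b
3) 456.853ms=3/2b +609.137ms=2b
4) 1065.99ms=7/2b +152.284ms=1/2b
5) 1218.274ms=4b +304.569ms=1b
6) 1522.843ms=5b +304.569ms=1b
7) 1827.411ms=6b +913.706ms=3b
8) 2741.117ms=9b +456.853ms=3/2b
9) 3197.97ms=21/2b +456.853ms=3/2b
Σ=12b of 12 (197bpm 3/8) — PASS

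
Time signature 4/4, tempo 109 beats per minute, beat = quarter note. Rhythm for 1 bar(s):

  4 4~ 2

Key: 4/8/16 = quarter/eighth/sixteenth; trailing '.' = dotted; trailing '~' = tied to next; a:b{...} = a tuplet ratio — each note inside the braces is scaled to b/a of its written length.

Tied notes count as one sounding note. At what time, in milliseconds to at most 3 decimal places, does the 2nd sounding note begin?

1. 0.0ms @ 0 + 550.459ms (1)
2. 550.459ms @ 1 + 1651.376ms (3)

note 2 onset = 1b = 550.459ms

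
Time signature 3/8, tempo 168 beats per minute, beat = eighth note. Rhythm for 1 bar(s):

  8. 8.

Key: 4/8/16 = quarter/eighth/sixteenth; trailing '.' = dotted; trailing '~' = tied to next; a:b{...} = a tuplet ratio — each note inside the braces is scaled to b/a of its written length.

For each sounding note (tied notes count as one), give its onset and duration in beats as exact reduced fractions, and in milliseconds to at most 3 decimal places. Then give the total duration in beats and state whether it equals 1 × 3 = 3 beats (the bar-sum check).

1) 0.0ms=0b +535.714ms=3/2b
2) 535.714ms=3/2b +535.714ms=3/2b
Σ=3b of 3 (168bpm 3/8) — PASS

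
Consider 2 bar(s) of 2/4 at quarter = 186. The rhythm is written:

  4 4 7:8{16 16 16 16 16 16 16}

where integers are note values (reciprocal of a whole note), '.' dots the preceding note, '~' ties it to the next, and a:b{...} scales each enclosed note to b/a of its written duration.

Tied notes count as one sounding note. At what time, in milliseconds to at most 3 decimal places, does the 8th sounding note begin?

note 8 onset = 24/7b = 1105.991ms

1. 0.0ms @ 0 + 322.581ms (1)
2. 322.581ms @ 1 + 322.581ms (1)
3. 645.161ms @ 2 + 92.166ms (2/7)
4. 737.327ms @ 16/7 + 92.166ms (2/7)
5. 829.493ms @ 18/7 + 92.166ms (2/7)
6. 921.659ms @ 20/7 + 92.166ms (2/7)
7. 1013.825ms @ 22/7 + 92.166ms (2/7)
8. 1105.991ms @ 24/7 + 92.166ms (2/7)
9. 1198.157ms @ 26/7 + 92.166ms (2/7)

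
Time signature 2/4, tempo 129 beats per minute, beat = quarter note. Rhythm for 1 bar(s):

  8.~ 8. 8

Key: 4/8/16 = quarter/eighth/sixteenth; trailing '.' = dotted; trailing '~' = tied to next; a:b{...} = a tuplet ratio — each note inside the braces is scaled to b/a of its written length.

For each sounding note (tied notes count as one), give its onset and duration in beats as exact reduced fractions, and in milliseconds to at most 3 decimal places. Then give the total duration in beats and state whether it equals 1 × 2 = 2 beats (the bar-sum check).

1) 0.0ms=0b +697.674ms=3/2b
2) 697.674ms=3/2b +232.558ms=1/2b
Σ=2b of 2 (129bpm 2/4) — PASS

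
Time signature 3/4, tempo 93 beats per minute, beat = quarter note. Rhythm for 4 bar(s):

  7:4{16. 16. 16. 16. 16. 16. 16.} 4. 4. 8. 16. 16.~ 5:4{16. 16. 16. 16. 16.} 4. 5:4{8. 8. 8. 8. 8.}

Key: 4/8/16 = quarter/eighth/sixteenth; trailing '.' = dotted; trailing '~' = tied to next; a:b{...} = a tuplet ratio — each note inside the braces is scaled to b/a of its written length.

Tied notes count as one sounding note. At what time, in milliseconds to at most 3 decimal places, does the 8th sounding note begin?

1. 0.0ms @ 0 + 138.249ms (3/14)
2. 138.249ms @ 3/14 + 138.249ms (3/14)
3. 276.498ms @ 3/7 + 138.249ms (3/14)
4. 414.747ms @ 9/14 + 138.249ms (3/14)
5. 552.995ms @ 6/7 + 138.249ms (3/14)
6. 691.244ms @ 15/14 + 138.249ms (3/14)
7. 829.493ms @ 9/7 + 138.249ms (3/14)
8. 967.742ms @ 3/2 + 967.742ms (3/2)
9. 1935.484ms @ 3 + 967.742ms (3/2)
10. 2903.226ms @ 9/2 + 483.871ms (3/4)
11. 3387.097ms @ 21/4 + 241.935ms (3/8)
12. 3629.032ms @ 45/8 + 435.484ms (27/40)
13. 4064.516ms @ 63/10 + 193.548ms (3/10)
14. 4258.065ms @ 33/5 + 193.548ms (3/10)
15. 4451.613ms @ 69/10 + 193.548ms (3/10)
16. 4645.161ms @ 36/5 + 193.548ms (3/10)
17. 4838.71ms @ 15/2 + 967.742ms (3/2)
18. 5806.452ms @ 9 + 387.097ms (3/5)
19. 6193.548ms @ 48/5 + 387.097ms (3/5)
20. 6580.645ms @ 51/5 + 387.097ms (3/5)
21. 6967.742ms @ 54/5 + 387.097ms (3/5)
22. 7354.839ms @ 57/5 + 387.097ms (3/5)

note 8 onset = 3/2b = 967.742ms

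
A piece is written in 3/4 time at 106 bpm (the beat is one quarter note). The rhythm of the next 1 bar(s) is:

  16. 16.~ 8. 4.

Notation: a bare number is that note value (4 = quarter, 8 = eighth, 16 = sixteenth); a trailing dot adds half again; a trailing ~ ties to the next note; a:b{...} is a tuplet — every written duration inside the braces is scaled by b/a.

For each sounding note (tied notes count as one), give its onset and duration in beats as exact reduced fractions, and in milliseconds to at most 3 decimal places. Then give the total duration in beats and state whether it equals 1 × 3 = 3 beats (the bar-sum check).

1) 0.0ms=0b +212.264ms=3/8b
2) 212.264ms=3/8b +636.792ms=9/8b
3) 849.057ms=3/2b +849.057ms=3/2b
Σ=3b of 3 (106bpm 3/4) — PASS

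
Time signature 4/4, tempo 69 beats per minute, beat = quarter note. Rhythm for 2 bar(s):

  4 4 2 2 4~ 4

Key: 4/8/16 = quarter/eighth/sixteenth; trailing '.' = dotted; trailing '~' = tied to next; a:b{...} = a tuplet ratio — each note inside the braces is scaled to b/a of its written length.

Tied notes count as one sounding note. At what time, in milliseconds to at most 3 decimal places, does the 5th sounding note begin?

note 5 onset = 6b = 5217.391ms

1. 0.0ms @ 0 + 869.565ms (1)
2. 869.565ms @ 1 + 869.565ms (1)
3. 1739.13ms @ 2 + 1739.13ms (2)
4. 3478.261ms @ 4 + 1739.13ms (2)
5. 5217.391ms @ 6 + 1739.13ms (2)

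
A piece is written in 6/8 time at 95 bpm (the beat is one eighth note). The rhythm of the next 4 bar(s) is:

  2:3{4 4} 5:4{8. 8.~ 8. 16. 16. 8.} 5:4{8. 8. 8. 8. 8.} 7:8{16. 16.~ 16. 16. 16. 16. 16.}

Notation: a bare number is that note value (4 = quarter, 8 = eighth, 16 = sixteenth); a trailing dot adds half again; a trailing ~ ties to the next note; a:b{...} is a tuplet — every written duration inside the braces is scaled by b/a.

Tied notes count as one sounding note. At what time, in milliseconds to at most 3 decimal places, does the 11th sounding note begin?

note 11 onset = 78/5b = 9852.632ms

1. 0.0ms @ 0 + 1894.737ms (3)
2. 1894.737ms @ 3 + 1894.737ms (3)
3. 3789.474ms @ 6 + 757.895ms (6/5)
4. 4547.368ms @ 36/5 + 1515.789ms (12/5)
5. 6063.158ms @ 48/5 + 378.947ms (3/5)
6. 6442.105ms @ 51/5 + 378.947ms (3/5)
7. 6821.053ms @ 54/5 + 757.895ms (6/5)
8. 7578.947ms @ 12 + 757.895ms (6/5)
9. 8336.842ms @ 66/5 + 757.895ms (6/5)
10. 9094.737ms @ 72/5 + 757.895ms (6/5)
11. 9852.632ms @ 78/5 + 757.895ms (6/5)
12. 10610.526ms @ 84/5 + 757.895ms (6/5)
13. 11368.421ms @ 18 + 541.353ms (6/7)
14. 11909.774ms @ 132/7 + 1082.707ms (12/7)
15. 12992.481ms @ 144/7 + 541.353ms (6/7)
16. 13533.835ms @ 150/7 + 541.353ms (6/7)
17. 14075.188ms @ 156/7 + 541.353ms (6/7)
18. 14616.541ms @ 162/7 + 541.353ms (6/7)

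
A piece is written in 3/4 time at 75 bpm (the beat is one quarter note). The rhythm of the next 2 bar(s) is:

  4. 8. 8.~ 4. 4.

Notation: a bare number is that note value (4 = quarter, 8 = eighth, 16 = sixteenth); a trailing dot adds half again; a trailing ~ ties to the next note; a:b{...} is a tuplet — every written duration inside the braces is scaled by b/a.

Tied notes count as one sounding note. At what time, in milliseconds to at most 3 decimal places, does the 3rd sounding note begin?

1. 0.0ms @ 0 + 1200.0ms (3/2)
2. 1200.0ms @ 3/2 + 600.0ms (3/4)
3. 1800.0ms @ 9/4 + 1800.0ms (9/4)
4. 3600.0ms @ 9/2 + 1200.0ms (3/2)

note 3 onset = 9/4b = 1800.0ms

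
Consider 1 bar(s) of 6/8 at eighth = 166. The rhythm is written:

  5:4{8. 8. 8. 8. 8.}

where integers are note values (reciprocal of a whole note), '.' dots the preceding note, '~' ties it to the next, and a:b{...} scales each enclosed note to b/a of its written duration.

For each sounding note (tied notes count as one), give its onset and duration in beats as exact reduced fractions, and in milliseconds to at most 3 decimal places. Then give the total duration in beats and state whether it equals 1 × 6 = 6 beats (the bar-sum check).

1) 0.0ms=0b +433.735ms=6/5b
2) 433.735ms=6/5b +433.735ms=6/5b
3) 867.47ms=12/5b +433.735ms=6/5b
4) 1301.205ms=18/5b +433.735ms=6/5b
5) 1734.94ms=24/5b +433.735ms=6/5b
Σ=6b of 6 (166bpm 6/8) — PASS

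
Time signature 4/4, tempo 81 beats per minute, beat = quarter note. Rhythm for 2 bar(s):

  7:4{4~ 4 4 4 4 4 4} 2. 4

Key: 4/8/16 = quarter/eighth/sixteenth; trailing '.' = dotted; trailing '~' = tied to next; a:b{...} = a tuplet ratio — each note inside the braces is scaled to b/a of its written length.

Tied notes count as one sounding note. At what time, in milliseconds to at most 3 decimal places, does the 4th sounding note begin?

1. 0.0ms @ 0 + 846.561ms (8/7)
2. 846.561ms @ 8/7 + 423.28ms (4/7)
3. 1269.841ms @ 12/7 + 423.28ms (4/7)
4. 1693.122ms @ 16/7 + 423.28ms (4/7)
5. 2116.402ms @ 20/7 + 423.28ms (4/7)
6. 2539.683ms @ 24/7 + 423.28ms (4/7)
7. 2962.963ms @ 4 + 2222.222ms (3)
8. 5185.185ms @ 7 + 740.741ms (1)

note 4 onset = 16/7b = 1693.122ms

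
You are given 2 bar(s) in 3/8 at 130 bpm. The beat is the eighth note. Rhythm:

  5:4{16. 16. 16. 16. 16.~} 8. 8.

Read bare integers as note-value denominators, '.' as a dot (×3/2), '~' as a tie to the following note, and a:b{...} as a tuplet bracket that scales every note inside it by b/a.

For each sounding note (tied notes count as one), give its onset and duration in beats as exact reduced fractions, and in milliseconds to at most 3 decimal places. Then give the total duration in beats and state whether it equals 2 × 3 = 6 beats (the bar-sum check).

1) 0.0ms=0b +276.923ms=3/5b
2) 276.923ms=3/5b +276.923ms=3/5b
3) 553.846ms=6/5b +276.923ms=3/5b
4) 830.769ms=9/5b +276.923ms=3/5b
5) 1107.692ms=12/5b +969.231ms=21/10b
6) 2076.923ms=9/2b +692.308ms=3/2b
Σ=6b of 6 (130bpm 3/8) — PASS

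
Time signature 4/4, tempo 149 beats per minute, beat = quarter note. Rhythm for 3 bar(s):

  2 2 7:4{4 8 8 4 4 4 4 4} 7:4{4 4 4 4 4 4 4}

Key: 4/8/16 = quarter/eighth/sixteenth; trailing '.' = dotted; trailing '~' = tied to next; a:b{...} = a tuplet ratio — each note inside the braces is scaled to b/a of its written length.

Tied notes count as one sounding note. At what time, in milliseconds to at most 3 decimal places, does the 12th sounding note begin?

1. 0.0ms @ 0 + 805.369ms (2)
2. 805.369ms @ 2 + 805.369ms (2)
3. 1610.738ms @ 4 + 230.105ms (4/7)
4. 1840.844ms @ 32/7 + 115.053ms (2/7)
5. 1955.896ms @ 34/7 + 115.053ms (2/7)
6. 2070.949ms @ 36/7 + 230.105ms (4/7)
7. 2301.055ms @ 40/7 + 230.105ms (4/7)
8. 2531.16ms @ 44/7 + 230.105ms (4/7)
9. 2761.266ms @ 48/7 + 230.105ms (4/7)
10. 2991.371ms @ 52/7 + 230.105ms (4/7)
11. 3221.477ms @ 8 + 230.105ms (4/7)
12. 3451.582ms @ 60/7 + 230.105ms (4/7)
13. 3681.687ms @ 64/7 + 230.105ms (4/7)
14. 3911.793ms @ 68/7 + 230.105ms (4/7)
15. 4141.898ms @ 72/7 + 230.105ms (4/7)
16. 4372.004ms @ 76/7 + 230.105ms (4/7)
17. 4602.109ms @ 80/7 + 230.105ms (4/7)

note 12 onset = 60/7b = 3451.582ms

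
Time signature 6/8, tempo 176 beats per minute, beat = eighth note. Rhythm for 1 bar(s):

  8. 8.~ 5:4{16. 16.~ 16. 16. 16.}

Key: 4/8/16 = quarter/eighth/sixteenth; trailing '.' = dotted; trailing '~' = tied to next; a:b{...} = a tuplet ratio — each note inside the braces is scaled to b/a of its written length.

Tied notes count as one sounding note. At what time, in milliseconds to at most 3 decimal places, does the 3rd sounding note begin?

1. 0.0ms @ 0 + 511.364ms (3/2)
2. 511.364ms @ 3/2 + 715.909ms (21/10)
3. 1227.273ms @ 18/5 + 409.091ms (6/5)
4. 1636.364ms @ 24/5 + 204.545ms (3/5)
5. 1840.909ms @ 27/5 + 204.545ms (3/5)

note 3 onset = 18/5b = 1227.273ms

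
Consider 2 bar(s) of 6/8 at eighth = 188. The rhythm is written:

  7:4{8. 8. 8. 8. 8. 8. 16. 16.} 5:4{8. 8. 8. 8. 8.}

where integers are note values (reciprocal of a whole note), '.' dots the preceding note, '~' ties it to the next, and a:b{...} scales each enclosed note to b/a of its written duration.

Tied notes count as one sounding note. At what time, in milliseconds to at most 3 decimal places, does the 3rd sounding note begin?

note 3 onset = 12/7b = 547.112ms

1. 0.0ms @ 0 + 273.556ms (6/7)
2. 273.556ms @ 6/7 + 273.556ms (6/7)
3. 547.112ms @ 12/7 + 273.556ms (6/7)
4. 820.669ms @ 18/7 + 273.556ms (6/7)
5. 1094.225ms @ 24/7 + 273.556ms (6/7)
6. 1367.781ms @ 30/7 + 273.556ms (6/7)
7. 1641.337ms @ 36/7 + 136.778ms (3/7)
8. 1778.116ms @ 39/7 + 136.778ms (3/7)
9. 1914.894ms @ 6 + 382.979ms (6/5)
10. 2297.872ms @ 36/5 + 382.979ms (6/5)
11. 2680.851ms @ 42/5 + 382.979ms (6/5)
12. 3063.83ms @ 48/5 + 382.979ms (6/5)
13. 3446.809ms @ 54/5 + 382.979ms (6/5)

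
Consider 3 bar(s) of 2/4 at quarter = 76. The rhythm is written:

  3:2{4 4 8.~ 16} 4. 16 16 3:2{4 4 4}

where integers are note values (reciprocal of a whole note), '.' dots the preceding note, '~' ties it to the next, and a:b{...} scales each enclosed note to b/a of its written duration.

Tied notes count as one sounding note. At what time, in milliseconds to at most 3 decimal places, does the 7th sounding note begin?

note 7 onset = 4b = 3157.895ms

1. 0.0ms @ 0 + 526.316ms (2/3)
2. 526.316ms @ 2/3 + 526.316ms (2/3)
3. 1052.632ms @ 4/3 + 526.316ms (2/3)
4. 1578.947ms @ 2 + 1184.211ms (3/2)
5. 2763.158ms @ 7/2 + 197.368ms (1/4)
6. 2960.526ms @ 15/4 + 197.368ms (1/4)
7. 3157.895ms @ 4 + 526.316ms (2/3)
8. 3684.211ms @ 14/3 + 526.316ms (2/3)
9. 4210.526ms @ 16/3 + 526.316ms (2/3)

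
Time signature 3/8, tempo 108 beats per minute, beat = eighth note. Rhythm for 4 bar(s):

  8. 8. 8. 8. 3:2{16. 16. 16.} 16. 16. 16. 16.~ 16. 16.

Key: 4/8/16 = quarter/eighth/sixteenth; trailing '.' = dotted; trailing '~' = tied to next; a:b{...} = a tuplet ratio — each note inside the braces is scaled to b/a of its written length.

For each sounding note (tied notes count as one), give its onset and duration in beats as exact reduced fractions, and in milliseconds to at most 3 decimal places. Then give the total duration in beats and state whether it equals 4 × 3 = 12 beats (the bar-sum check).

1) 0.0ms=0b +833.333ms=3/2b
2) 833.333ms=3/2b +833.333ms=3/2b
3) 1666.667ms=3b +833.333ms=3/2b
4) 2500.0ms=9/2b +833.333ms=3/2b
5) 3333.333ms=6b +277.778ms=1/2b
6) 3611.111ms=13/2b +277.778ms=1/2b
7) 3888.889ms=7b +277.778ms=1/2b
8) 4166.667ms=15/2b +416.667ms=3/4b
9) 4583.333ms=33/4b +416.667ms=3/4b
10) 5000.0ms=9b +416.667ms=3/4b
11) 5416.667ms=39/4b +833.333ms=3/2b
12) 6250.0ms=45/4b +416.667ms=3/4b
Σ=12b of 12 (108bpm 3/8) — PASS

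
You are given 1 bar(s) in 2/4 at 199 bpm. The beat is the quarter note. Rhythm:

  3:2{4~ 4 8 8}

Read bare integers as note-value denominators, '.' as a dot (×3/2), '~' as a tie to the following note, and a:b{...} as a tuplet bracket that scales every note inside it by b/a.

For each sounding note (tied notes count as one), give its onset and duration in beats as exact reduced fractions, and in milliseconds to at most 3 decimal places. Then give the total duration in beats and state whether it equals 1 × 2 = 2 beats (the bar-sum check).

1) 0.0ms=0b +402.01ms=4/3b
2) 402.01ms=4/3b +100.503ms=1/3b
3) 502.513ms=5/3b +100.503ms=1/3b
Σ=2b of 2 (199bpm 2/4) — PASS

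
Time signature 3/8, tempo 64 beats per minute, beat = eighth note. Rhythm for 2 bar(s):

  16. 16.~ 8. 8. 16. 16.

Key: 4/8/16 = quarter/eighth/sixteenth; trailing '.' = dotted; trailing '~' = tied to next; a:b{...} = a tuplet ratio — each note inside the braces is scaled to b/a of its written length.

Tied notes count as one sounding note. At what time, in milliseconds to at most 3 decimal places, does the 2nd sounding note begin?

note 2 onset = 3/4b = 703.125ms

1. 0.0ms @ 0 + 703.125ms (3/4)
2. 703.125ms @ 3/4 + 2109.375ms (9/4)
3. 2812.5ms @ 3 + 1406.25ms (3/2)
4. 4218.75ms @ 9/2 + 703.125ms (3/4)
5. 4921.875ms @ 21/4 + 703.125ms (3/4)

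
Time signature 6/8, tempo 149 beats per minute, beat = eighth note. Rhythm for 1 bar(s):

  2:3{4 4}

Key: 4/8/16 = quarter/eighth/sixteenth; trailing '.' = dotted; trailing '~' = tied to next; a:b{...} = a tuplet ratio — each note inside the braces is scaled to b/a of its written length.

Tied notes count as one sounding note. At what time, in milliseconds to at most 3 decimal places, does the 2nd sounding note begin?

note 2 onset = 3b = 1208.054ms

1. 0.0ms @ 0 + 1208.054ms (3)
2. 1208.054ms @ 3 + 1208.054ms (3)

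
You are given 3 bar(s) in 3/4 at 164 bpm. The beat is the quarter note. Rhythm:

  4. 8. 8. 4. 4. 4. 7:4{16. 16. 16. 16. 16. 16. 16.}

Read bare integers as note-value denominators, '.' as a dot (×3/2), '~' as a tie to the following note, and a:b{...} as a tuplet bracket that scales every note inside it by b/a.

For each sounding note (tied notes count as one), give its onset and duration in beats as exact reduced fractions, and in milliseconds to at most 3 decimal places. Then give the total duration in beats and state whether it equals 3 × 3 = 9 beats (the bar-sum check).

1) 0.0ms=0b +548.78ms=3/2b
2) 548.78ms=3/2b +274.39ms=3/4b
3) 823.171ms=9/4b +274.39ms=3/4b
4) 1097.561ms=3b +548.78ms=3/2b
5) 1646.341ms=9/2b +548.78ms=3/2b
6) 2195.122ms=6b +548.78ms=3/2b
7) 2743.902ms=15/2b +78.397ms=3/14b
8) 2822.3ms=54/7b +78.397ms=3/14b
9) 2900.697ms=111/14b +78.397ms=3/14b
10) 2979.094ms=57/7b +78.397ms=3/14b
11) 3057.491ms=117/14b +78.397ms=3/14b
12) 3135.889ms=60/7b +78.397ms=3/14b
13) 3214.286ms=123/14b +78.397ms=3/14b
Σ=9b of 9 (164bpm 3/4) — PASS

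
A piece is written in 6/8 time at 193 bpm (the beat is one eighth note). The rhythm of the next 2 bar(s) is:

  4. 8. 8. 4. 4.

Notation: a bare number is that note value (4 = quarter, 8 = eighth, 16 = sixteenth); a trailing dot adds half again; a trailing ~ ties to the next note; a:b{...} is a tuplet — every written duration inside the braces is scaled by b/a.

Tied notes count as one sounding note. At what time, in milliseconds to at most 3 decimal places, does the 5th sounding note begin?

note 5 onset = 9b = 2797.927ms

1. 0.0ms @ 0 + 932.642ms (3)
2. 932.642ms @ 3 + 466.321ms (3/2)
3. 1398.964ms @ 9/2 + 466.321ms (3/2)
4. 1865.285ms @ 6 + 932.642ms (3)
5. 2797.927ms @ 9 + 932.642ms (3)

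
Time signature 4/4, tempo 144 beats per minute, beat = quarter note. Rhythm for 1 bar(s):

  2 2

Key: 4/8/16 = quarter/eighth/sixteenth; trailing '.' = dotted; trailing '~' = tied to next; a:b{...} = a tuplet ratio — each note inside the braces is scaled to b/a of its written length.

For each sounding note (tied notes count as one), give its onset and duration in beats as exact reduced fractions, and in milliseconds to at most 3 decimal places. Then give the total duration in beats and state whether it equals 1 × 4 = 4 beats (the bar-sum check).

1) 0.0ms=0b +833.333ms=2b
2) 833.333ms=2b +833.333ms=2b
Σ=4b of 4 (144bpm 4/4) — PASS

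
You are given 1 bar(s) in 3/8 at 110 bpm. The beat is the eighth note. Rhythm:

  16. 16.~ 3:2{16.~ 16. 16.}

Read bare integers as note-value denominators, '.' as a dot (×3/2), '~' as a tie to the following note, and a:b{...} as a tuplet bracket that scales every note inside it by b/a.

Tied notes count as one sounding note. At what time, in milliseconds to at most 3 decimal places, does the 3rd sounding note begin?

note 3 onset = 5/2b = 1363.636ms

1. 0.0ms @ 0 + 409.091ms (3/4)
2. 409.091ms @ 3/4 + 954.545ms (7/4)
3. 1363.636ms @ 5/2 + 272.727ms (1/2)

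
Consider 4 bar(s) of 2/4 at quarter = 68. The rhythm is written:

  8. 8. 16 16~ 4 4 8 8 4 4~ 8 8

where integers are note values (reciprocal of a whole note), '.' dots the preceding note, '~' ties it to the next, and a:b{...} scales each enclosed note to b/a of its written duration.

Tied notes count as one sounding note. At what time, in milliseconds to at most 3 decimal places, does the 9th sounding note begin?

1. 0.0ms @ 0 + 661.765ms (3/4)
2. 661.765ms @ 3/4 + 661.765ms (3/4)
3. 1323.529ms @ 3/2 + 220.588ms (1/4)
4. 1544.118ms @ 7/4 + 1102.941ms (5/4)
5. 2647.059ms @ 3 + 882.353ms (1)
6. 3529.412ms @ 4 + 441.176ms (1/2)
7. 3970.588ms @ 9/2 + 441.176ms (1/2)
8. 4411.765ms @ 5 + 882.353ms (1)
9. 5294.118ms @ 6 + 1323.529ms (3/2)
10. 6617.647ms @ 15/2 + 441.176ms (1/2)

note 9 onset = 6b = 5294.118ms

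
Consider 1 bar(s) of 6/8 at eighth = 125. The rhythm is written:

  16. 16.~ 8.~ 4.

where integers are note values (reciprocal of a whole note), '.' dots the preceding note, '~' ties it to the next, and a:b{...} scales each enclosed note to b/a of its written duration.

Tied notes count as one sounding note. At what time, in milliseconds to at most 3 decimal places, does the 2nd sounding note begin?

1. 0.0ms @ 0 + 360.0ms (3/4)
2. 360.0ms @ 3/4 + 2520.0ms (21/4)

note 2 onset = 3/4b = 360.0ms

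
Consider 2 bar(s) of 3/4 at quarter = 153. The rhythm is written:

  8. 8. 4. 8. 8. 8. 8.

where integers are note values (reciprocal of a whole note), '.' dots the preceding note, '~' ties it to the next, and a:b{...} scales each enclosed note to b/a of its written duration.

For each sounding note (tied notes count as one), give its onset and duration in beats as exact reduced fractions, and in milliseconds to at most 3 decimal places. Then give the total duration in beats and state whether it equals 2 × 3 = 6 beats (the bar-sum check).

1) 0.0ms=0b +294.118ms=3/4b
2) 294.118ms=3/4b +294.118ms=3/4b
3) 588.235ms=3/2b +588.235ms=3/2b
4) 1176.471ms=3b +294.118ms=3/4b
5) 1470.588ms=15/4b +294.118ms=3/4b
6) 1764.706ms=9/2b +294.118ms=3/4b
7) 2058.824ms=21/4b +294.118ms=3/4b
Σ=6b of 6 (153bpm 3/4) — PASS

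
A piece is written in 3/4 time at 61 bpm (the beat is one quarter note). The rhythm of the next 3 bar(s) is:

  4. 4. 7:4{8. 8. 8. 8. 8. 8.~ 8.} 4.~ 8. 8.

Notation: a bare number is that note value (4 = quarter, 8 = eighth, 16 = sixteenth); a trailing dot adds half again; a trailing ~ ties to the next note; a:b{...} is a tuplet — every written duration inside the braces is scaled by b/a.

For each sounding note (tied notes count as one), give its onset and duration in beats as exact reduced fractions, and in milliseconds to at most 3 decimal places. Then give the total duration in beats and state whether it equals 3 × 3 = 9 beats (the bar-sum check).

1) 0.0ms=0b +1475.41ms=3/2b
2) 1475.41ms=3/2b +1475.41ms=3/2b
3) 2950.82ms=3b +421.546ms=3/7b
4) 3372.365ms=24/7b +421.546ms=3/7b
5) 3793.911ms=27/7b +421.546ms=3/7b
6) 4215.457ms=30/7b +421.546ms=3/7b
7) 4637.002ms=33/7b +421.546ms=3/7b
8) 5058.548ms=36/7b +843.091ms=6/7b
9) 5901.639ms=6b +2213.115ms=9/4b
10) 8114.754ms=33/4b +737.705ms=3/4b
Σ=9b of 9 (61bpm 3/4) — PASS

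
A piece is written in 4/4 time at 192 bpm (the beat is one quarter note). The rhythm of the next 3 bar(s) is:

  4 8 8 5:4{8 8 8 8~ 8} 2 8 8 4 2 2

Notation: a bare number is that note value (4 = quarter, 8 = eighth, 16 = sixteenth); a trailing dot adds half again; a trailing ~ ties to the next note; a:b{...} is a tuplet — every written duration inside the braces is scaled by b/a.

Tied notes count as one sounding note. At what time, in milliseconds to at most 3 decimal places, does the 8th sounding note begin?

1. 0.0ms @ 0 + 312.5ms (1)
2. 312.5ms @ 1 + 156.25ms (1/2)
3. 468.75ms @ 3/2 + 156.25ms (1/2)
4. 625.0ms @ 2 + 125.0ms (2/5)
5. 750.0ms @ 12/5 + 125.0ms (2/5)
6. 875.0ms @ 14/5 + 125.0ms (2/5)
7. 1000.0ms @ 16/5 + 250.0ms (4/5)
8. 1250.0ms @ 4 + 625.0ms (2)
9. 1875.0ms @ 6 + 156.25ms (1/2)
10. 2031.25ms @ 13/2 + 156.25ms (1/2)
11. 2187.5ms @ 7 + 312.5ms (1)
12. 2500.0ms @ 8 + 625.0ms (2)
13. 3125.0ms @ 10 + 625.0ms (2)

note 8 onset = 4b = 1250.0ms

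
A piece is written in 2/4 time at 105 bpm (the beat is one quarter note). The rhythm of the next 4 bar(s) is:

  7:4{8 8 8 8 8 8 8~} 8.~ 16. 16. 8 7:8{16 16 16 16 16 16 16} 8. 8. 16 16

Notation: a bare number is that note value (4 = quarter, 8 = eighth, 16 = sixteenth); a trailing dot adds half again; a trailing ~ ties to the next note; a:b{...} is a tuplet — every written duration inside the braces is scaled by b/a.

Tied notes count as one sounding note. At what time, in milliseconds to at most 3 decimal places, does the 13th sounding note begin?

note 13 onset = 34/7b = 2775.51ms

1. 0.0ms @ 0 + 163.265ms (2/7)
2. 163.265ms @ 2/7 + 163.265ms (2/7)
3. 326.531ms @ 4/7 + 163.265ms (2/7)
4. 489.796ms @ 6/7 + 163.265ms (2/7)
5. 653.061ms @ 8/7 + 163.265ms (2/7)
6. 816.327ms @ 10/7 + 163.265ms (2/7)
7. 979.592ms @ 12/7 + 806.122ms (79/56)
8. 1785.714ms @ 25/8 + 214.286ms (3/8)
9. 2000.0ms @ 7/2 + 285.714ms (1/2)
10. 2285.714ms @ 4 + 163.265ms (2/7)
11. 2448.98ms @ 30/7 + 163.265ms (2/7)
12. 2612.245ms @ 32/7 + 163.265ms (2/7)
13. 2775.51ms @ 34/7 + 163.265ms (2/7)
14. 2938.776ms @ 36/7 + 163.265ms (2/7)
15. 3102.041ms @ 38/7 + 163.265ms (2/7)
16. 3265.306ms @ 40/7 + 163.265ms (2/7)
17. 3428.571ms @ 6 + 428.571ms (3/4)
18. 3857.143ms @ 27/4 + 428.571ms (3/4)
19. 4285.714ms @ 15/2 + 142.857ms (1/4)
20. 4428.571ms @ 31/4 + 142.857ms (1/4)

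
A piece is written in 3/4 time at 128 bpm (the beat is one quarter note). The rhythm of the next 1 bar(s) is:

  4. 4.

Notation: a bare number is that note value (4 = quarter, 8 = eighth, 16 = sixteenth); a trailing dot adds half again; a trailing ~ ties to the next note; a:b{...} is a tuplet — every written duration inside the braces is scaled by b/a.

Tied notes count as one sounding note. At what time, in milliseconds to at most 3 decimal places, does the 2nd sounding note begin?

note 2 onset = 3/2b = 703.125ms

1. 0.0ms @ 0 + 703.125ms (3/2)
2. 703.125ms @ 3/2 + 703.125ms (3/2)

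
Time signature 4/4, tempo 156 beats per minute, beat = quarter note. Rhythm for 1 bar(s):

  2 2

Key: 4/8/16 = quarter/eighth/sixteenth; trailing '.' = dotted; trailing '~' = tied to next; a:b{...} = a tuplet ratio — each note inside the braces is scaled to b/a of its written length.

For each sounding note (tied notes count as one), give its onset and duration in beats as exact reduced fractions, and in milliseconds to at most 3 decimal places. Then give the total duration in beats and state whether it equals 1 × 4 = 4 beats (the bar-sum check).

1) 0.0ms=0b +769.231ms=2b
2) 769.231ms=2b +769.231ms=2b
Σ=4b of 4 (156bpm 4/4) — PASS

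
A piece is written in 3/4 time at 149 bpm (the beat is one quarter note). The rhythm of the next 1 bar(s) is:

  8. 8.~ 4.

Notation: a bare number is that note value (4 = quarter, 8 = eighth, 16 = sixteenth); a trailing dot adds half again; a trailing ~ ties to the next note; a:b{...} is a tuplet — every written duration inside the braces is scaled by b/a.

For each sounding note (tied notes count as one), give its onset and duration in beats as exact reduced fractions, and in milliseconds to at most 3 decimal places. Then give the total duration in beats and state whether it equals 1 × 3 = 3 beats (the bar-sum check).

1) 0.0ms=0b +302.013ms=3/4b
2) 302.013ms=3/4b +906.04ms=9/4b
Σ=3b of 3 (149bpm 3/4) — PASS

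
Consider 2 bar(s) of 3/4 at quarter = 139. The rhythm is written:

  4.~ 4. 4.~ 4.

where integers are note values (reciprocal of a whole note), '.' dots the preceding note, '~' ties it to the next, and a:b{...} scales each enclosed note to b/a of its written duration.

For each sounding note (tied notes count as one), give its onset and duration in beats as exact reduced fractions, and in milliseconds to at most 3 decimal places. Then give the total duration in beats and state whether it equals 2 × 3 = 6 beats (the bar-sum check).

1) 0.0ms=0b +1294.964ms=3b
2) 1294.964ms=3b +1294.964ms=3b
Σ=6b of 6 (139bpm 3/4) — PASS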